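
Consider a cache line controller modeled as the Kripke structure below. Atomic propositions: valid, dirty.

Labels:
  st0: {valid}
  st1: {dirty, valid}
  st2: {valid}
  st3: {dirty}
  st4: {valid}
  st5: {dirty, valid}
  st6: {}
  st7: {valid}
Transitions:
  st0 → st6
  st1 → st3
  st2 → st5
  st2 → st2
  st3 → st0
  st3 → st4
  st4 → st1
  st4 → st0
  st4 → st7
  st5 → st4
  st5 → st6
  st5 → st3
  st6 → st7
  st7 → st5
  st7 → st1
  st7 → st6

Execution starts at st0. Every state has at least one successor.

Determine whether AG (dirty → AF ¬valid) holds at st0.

States satisfying dirty → AF ¬valid: {st0, st1, st2, st3, st4, st6, st7}.
States satisfying AG (dirty → AF ¬valid): ∅.
st5 is reachable from st0 and violates dirty → AF ¬valid, so AG fails at st0.
st0 ∉ Sat(AG (dirty → AF ¬valid)).

No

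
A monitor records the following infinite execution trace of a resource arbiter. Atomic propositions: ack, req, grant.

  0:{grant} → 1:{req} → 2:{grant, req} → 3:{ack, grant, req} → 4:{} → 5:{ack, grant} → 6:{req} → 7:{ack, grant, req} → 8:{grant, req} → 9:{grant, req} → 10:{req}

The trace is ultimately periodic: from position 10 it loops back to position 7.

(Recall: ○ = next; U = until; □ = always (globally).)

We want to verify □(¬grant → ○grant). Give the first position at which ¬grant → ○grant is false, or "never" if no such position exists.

¬grant → ○grant holds at every position 0..10, and those are all the positions the trace ever visits, so the invariant □(¬grant → ○grant) is never violated.

never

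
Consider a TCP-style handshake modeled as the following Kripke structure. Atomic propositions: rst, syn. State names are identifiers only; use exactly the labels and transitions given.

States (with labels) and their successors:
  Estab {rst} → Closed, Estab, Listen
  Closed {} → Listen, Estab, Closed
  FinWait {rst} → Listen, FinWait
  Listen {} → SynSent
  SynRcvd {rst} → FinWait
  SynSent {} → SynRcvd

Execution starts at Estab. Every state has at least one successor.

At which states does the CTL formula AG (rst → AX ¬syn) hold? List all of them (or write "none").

{Estab, Closed, FinWait, Listen, SynRcvd, SynSent}

States satisfying rst → AX ¬syn: {Estab, Closed, FinWait, Listen, SynRcvd, SynSent}.
States satisfying AG (rst → AX ¬syn): {Estab, Closed, FinWait, Listen, SynRcvd, SynSent}.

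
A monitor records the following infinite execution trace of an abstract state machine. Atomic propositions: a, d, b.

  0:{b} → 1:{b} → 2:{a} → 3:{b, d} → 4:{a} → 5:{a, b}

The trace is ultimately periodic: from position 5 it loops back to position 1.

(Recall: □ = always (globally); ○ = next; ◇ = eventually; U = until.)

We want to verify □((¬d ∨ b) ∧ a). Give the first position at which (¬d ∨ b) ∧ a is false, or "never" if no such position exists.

0

At position 0 the labels are {b}, so (¬d ∨ b) ∧ a is false there. This is the first violation.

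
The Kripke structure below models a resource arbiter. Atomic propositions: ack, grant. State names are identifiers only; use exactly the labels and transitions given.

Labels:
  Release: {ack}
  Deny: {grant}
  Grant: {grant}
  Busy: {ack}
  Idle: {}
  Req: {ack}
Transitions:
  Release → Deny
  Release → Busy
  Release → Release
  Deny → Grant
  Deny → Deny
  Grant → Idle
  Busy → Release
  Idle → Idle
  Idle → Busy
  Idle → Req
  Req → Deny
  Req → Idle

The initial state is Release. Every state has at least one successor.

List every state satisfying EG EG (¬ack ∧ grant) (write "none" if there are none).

States satisfying EG (¬ack ∧ grant): {Deny}.
States satisfying EG EG (¬ack ∧ grant): {Deny}.

{Deny}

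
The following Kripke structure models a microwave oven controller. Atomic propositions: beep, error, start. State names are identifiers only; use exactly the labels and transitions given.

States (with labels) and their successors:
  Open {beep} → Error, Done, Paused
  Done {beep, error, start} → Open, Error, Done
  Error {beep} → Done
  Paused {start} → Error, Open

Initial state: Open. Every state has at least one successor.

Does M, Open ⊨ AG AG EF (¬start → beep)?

States satisfying AG EF (¬start → beep): {Open, Done, Error, Paused}.
States satisfying AG AG EF (¬start → beep): {Open, Done, Error, Paused}.
Every state reachable from Open satisfies AG EF (¬start → beep).
Open ∈ Sat(AG AG EF (¬start → beep)).

Yes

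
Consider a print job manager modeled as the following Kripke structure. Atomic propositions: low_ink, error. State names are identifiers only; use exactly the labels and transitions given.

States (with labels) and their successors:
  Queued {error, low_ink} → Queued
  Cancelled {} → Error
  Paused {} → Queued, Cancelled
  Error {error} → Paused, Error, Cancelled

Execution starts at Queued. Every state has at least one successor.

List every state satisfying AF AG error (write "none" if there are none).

States satisfying AG error: {Queued}.
States satisfying AF AG error: {Queued}.

{Queued}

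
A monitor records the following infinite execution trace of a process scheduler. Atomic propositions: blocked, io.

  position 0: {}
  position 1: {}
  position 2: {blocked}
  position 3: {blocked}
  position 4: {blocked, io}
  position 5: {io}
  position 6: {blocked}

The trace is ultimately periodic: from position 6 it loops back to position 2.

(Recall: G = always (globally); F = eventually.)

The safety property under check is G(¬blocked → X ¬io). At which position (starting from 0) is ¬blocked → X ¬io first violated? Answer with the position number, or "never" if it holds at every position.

¬blocked → X ¬io holds at every position 0..6, and those are all the positions the trace ever visits, so the invariant G(¬blocked → X ¬io) is never violated.

never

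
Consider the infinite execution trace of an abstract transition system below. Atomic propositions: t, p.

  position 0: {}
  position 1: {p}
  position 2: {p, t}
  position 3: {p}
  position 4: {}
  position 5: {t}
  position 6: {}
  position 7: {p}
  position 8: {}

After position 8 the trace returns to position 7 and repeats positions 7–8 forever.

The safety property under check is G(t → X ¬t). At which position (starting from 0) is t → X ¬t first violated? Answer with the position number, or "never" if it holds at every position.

never

t → X ¬t holds at every position 0..8, and those are all the positions the trace ever visits, so the invariant G(t → X ¬t) is never violated.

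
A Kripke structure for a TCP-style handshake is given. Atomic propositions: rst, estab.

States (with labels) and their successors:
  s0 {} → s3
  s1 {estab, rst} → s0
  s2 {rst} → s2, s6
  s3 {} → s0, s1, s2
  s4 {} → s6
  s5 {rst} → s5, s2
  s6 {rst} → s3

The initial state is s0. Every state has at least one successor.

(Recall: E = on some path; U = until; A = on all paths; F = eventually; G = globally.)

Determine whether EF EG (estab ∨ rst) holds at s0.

Satisfied

States satisfying EG (estab ∨ rst): {s2, s5}.
States satisfying EF EG (estab ∨ rst): {s0, s1, s2, s3, s4, s5, s6}.
Some path from s0 reaches a state where EG (estab ∨ rst) holds.
s0 ∈ Sat(EF EG (estab ∨ rst)).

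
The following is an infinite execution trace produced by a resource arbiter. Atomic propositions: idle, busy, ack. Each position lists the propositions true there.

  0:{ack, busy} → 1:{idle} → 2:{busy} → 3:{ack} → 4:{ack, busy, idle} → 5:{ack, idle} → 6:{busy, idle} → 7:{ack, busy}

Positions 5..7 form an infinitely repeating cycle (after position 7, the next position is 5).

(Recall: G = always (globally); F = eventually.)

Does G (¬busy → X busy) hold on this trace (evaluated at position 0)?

Satisfied

¬busy → X busy holds at every position 0..7, and those are all positions ever visited, so G (¬busy → X busy) holds.
Positions where ¬busy holds: 1, 3, 5.
Check X busy at each: 1→ok, 3→ok, 5→ok.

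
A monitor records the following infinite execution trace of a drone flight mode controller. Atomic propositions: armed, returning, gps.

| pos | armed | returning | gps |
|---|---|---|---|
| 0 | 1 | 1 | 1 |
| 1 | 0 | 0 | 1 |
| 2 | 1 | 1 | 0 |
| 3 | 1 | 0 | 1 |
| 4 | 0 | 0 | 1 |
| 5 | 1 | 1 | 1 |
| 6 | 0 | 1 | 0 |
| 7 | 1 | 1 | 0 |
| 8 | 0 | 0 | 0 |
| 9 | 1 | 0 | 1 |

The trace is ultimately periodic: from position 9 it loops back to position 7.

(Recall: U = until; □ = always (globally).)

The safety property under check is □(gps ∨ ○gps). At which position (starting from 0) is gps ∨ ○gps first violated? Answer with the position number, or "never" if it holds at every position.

6

Check gps ∨ ○gps at each position in order: 0 ✓, 1 ✓, 2 ✓, 3 ✓, 4 ✓, 5 ✓.
At position 6 the labels are {returning} and the next position 7 has {armed, returning}, so gps ∨ ○gps is false there. This is the first violation.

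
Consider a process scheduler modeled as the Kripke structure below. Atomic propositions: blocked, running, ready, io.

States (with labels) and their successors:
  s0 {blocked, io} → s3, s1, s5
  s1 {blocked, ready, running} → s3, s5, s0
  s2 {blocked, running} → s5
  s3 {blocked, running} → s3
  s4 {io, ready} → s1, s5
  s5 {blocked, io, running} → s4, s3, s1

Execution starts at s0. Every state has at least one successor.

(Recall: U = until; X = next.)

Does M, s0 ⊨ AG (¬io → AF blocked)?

States satisfying ¬io → AF blocked: {s0, s1, s2, s3, s4, s5}.
States satisfying AG (¬io → AF blocked): {s0, s1, s2, s3, s4, s5}.
Every state reachable from s0 satisfies ¬io → AF blocked.
s0 ∈ Sat(AG (¬io → AF blocked)).

Satisfied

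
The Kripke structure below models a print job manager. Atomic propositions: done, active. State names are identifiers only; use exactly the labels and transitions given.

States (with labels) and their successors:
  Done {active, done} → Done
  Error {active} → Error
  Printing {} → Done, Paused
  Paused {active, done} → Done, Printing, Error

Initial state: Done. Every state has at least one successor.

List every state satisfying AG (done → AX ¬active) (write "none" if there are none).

{Error}

States satisfying done → AX ¬active: {Error, Printing}.
States satisfying AG (done → AX ¬active): {Error}.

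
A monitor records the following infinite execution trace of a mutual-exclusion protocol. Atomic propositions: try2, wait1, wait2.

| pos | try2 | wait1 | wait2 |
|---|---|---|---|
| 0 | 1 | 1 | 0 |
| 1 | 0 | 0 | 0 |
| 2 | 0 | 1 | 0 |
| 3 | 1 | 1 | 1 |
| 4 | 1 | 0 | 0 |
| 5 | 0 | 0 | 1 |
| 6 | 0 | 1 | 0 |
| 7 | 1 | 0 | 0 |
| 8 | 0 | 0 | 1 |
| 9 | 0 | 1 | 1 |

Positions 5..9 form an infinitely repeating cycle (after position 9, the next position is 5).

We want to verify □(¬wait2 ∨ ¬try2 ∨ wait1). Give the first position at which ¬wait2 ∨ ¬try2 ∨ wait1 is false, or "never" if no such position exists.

¬wait2 ∨ ¬try2 ∨ wait1 holds at every position 0..9, and those are all the positions the trace ever visits, so the invariant □(¬wait2 ∨ ¬try2 ∨ wait1) is never violated.

never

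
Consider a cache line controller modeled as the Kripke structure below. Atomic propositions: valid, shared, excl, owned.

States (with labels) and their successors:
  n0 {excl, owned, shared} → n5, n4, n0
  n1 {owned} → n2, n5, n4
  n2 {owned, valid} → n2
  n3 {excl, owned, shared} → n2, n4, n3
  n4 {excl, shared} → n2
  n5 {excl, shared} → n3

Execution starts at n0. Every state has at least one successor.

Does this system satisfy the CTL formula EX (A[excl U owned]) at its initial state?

States satisfying A[excl U owned]: {n0, n1, n2, n3, n4, n5}.
States satisfying EX (A[excl U owned]): {n0, n1, n2, n3, n4, n5}.
n0 ∈ Sat(EX (A[excl U owned])).

Yes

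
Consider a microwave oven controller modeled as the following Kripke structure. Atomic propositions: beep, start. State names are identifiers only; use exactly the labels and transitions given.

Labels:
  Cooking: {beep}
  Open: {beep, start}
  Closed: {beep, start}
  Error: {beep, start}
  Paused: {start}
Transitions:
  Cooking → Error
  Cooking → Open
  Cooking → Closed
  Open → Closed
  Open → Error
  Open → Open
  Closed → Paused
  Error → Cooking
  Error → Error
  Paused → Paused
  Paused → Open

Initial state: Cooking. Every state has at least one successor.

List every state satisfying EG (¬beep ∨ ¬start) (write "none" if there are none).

States satisfying ¬beep ∨ ¬start: {Cooking, Paused}.
States satisfying EG (¬beep ∨ ¬start): {Paused}.

{Paused}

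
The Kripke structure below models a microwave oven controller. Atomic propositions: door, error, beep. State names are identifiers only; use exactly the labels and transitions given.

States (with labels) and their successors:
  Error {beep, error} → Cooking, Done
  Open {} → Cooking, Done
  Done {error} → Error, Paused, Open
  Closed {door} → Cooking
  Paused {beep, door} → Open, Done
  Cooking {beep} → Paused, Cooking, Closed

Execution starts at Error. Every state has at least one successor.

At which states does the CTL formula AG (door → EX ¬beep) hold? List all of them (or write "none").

States satisfying door → EX ¬beep: {Error, Open, Done, Paused, Cooking}.
States satisfying AG (door → EX ¬beep): ∅.

none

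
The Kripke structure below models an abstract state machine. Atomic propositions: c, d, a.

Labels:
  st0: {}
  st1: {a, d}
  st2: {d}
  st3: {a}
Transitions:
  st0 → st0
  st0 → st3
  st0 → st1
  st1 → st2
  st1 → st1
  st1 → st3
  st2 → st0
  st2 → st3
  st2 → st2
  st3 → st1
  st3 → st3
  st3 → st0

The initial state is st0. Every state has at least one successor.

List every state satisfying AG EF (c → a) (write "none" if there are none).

States satisfying EF (c → a): {st0, st1, st2, st3}.
States satisfying AG EF (c → a): {st0, st1, st2, st3}.

{st0, st1, st2, st3}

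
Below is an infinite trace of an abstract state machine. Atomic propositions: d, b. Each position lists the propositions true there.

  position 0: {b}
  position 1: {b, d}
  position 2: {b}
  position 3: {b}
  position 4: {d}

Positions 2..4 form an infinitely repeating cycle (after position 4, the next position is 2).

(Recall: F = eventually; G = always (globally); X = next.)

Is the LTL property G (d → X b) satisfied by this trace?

Holds

d → X b holds at every position 0..4, and those are all positions ever visited, so G (d → X b) holds.
Positions where d holds: 1, 4.
Check X b at each: 1→ok, 4→ok.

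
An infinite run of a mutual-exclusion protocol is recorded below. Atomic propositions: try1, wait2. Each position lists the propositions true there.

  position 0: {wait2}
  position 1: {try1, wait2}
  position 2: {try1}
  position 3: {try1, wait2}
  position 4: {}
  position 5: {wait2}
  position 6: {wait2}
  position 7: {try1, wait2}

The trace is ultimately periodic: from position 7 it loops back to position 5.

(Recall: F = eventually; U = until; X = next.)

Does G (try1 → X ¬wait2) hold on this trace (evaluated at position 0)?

Does not hold

try1 → X ¬wait2 must hold at every position from 0 onward. It fails at position 2, so G (try1 → X ¬wait2) is false.
Positions where try1 holds: 1, 2, 3, 7.
Check X ¬wait2 at each: 1→ok, 2→fails, 3→ok, 7→fails.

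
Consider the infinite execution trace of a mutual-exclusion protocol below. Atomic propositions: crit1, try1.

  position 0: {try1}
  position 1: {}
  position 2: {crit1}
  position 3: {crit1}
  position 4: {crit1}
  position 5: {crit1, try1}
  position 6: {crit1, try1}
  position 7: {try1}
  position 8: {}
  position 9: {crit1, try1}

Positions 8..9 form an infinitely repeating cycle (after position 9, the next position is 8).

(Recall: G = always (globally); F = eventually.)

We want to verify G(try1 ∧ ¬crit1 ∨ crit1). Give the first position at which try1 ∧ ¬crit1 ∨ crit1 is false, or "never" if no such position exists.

1

Check try1 ∧ ¬crit1 ∨ crit1 at each position in order: 0 ✓.
At position 1 the labels are {}, so try1 ∧ ¬crit1 ∨ crit1 is false there. This is the first violation.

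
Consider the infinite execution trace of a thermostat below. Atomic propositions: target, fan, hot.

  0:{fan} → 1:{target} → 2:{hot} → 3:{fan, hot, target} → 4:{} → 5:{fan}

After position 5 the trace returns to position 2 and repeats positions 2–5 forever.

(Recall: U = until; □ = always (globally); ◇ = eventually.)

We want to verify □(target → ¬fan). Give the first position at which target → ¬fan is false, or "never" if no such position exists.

3

Check target → ¬fan at each position in order: 0 ✓, 1 ✓, 2 ✓.
At position 3 the labels are {fan, hot, target}, so target → ¬fan is false there. This is the first violation.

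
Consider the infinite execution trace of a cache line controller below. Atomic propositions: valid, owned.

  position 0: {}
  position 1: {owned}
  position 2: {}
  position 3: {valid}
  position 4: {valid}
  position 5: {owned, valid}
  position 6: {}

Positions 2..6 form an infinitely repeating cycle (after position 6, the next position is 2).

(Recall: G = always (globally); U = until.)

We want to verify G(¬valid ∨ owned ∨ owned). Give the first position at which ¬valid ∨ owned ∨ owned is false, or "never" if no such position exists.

3

Check ¬valid ∨ owned ∨ owned at each position in order: 0 ✓, 1 ✓, 2 ✓.
At position 3 the labels are {valid}, so ¬valid ∨ owned ∨ owned is false there. This is the first violation.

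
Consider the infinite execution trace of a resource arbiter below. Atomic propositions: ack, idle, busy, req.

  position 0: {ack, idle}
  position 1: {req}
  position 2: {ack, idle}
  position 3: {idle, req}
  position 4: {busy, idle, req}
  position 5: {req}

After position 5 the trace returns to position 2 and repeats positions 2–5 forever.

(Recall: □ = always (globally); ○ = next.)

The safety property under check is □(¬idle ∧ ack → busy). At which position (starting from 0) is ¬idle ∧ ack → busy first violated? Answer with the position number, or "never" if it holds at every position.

¬idle ∧ ack → busy holds at every position 0..5, and those are all the positions the trace ever visits, so the invariant □(¬idle ∧ ack → busy) is never violated.

never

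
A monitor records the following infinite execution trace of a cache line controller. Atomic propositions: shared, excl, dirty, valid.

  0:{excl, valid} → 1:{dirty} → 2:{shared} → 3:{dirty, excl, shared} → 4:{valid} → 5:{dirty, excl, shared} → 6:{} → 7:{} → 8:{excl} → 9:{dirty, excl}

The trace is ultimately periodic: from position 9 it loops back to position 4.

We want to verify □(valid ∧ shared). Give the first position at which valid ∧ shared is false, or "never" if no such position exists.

0

At position 0 the labels are {excl, valid}, so valid ∧ shared is false there. This is the first violation.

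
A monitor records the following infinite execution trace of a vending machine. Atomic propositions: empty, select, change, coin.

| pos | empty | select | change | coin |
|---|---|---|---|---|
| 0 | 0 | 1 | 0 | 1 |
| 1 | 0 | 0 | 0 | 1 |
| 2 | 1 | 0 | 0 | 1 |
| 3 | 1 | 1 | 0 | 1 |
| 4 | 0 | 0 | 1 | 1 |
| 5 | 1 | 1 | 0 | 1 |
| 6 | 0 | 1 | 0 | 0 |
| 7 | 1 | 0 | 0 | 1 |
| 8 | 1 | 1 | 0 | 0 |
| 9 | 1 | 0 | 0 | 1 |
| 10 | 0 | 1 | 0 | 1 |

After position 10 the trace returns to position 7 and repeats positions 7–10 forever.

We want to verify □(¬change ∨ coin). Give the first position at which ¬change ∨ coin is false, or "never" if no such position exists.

¬change ∨ coin holds at every position 0..10, and those are all the positions the trace ever visits, so the invariant □(¬change ∨ coin) is never violated.

never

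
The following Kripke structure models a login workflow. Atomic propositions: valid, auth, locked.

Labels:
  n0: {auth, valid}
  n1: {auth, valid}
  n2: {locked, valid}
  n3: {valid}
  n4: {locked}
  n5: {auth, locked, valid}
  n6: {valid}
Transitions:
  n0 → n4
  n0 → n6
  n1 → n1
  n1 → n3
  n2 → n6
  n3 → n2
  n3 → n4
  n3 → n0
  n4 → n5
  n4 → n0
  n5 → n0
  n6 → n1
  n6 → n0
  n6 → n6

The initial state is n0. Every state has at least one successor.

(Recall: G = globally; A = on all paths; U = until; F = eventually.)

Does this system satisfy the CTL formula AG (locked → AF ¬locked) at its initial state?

States satisfying locked → AF ¬locked: {n0, n1, n2, n3, n4, n5, n6}.
States satisfying AG (locked → AF ¬locked): {n0, n1, n2, n3, n4, n5, n6}.
Every state reachable from n0 satisfies locked → AF ¬locked.
n0 ∈ Sat(AG (locked → AF ¬locked)).

Holds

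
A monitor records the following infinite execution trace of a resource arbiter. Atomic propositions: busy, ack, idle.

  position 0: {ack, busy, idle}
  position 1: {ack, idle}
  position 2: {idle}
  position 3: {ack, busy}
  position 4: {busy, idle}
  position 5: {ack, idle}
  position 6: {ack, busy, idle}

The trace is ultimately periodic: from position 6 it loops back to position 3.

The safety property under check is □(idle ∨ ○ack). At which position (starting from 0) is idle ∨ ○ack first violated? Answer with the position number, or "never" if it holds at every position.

Check idle ∨ ○ack at each position in order: 0 ✓, 1 ✓, 2 ✓.
At position 3 the labels are {ack, busy} and the next position 4 has {busy, idle}, so idle ∨ ○ack is false there. This is the first violation.

3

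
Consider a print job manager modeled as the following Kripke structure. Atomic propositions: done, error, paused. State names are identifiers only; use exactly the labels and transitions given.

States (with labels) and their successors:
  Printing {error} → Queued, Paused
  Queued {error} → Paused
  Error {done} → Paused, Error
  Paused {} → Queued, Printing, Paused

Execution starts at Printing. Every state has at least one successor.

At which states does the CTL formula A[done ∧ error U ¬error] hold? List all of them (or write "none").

States satisfying done ∧ error: ∅.
States satisfying ¬error: {Error, Paused}.
States satisfying A[done ∧ error U ¬error]: {Error, Paused}.

{Error, Paused}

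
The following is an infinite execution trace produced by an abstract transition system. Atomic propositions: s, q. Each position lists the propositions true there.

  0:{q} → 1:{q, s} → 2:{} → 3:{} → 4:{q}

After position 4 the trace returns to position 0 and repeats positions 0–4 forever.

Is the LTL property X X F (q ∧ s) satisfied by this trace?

The position after 0 is 1; X F (q ∧ s) is true there.

Satisfied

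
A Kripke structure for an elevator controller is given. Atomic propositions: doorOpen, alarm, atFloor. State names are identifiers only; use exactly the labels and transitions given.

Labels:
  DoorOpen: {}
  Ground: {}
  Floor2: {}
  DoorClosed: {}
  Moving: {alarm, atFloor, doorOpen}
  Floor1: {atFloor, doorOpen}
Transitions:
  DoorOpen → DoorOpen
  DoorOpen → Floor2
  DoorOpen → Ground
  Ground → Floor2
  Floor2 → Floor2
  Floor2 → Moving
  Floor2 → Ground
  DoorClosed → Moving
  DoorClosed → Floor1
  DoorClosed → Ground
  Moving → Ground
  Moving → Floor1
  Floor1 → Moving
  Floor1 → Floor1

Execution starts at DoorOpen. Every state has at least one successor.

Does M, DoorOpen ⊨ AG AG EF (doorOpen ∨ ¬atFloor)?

Satisfied

States satisfying AG EF (doorOpen ∨ ¬atFloor): {DoorOpen, Ground, Floor2, DoorClosed, Moving, Floor1}.
States satisfying AG AG EF (doorOpen ∨ ¬atFloor): {DoorOpen, Ground, Floor2, DoorClosed, Moving, Floor1}.
Every state reachable from DoorOpen satisfies AG EF (doorOpen ∨ ¬atFloor).
DoorOpen ∈ Sat(AG AG EF (doorOpen ∨ ¬atFloor)).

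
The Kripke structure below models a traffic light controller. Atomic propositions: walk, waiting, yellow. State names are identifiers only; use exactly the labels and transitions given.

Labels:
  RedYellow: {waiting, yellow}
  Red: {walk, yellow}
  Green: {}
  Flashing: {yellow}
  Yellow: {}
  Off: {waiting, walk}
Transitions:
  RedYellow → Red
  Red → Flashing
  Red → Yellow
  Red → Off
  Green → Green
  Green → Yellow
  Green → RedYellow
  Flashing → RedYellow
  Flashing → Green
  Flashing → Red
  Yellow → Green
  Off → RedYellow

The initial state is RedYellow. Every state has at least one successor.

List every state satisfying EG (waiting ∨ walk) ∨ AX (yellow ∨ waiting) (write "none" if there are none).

{RedYellow, Red, Off}

States satisfying waiting ∨ walk: {RedYellow, Red, Off}.
States satisfying EG (waiting ∨ walk): {RedYellow, Red, Off}.
States satisfying yellow ∨ waiting: {RedYellow, Red, Flashing, Off}.
States satisfying AX (yellow ∨ waiting): {RedYellow, Off}.
States satisfying EG (waiting ∨ walk) ∨ AX (yellow ∨ waiting): {RedYellow, Red, Off}.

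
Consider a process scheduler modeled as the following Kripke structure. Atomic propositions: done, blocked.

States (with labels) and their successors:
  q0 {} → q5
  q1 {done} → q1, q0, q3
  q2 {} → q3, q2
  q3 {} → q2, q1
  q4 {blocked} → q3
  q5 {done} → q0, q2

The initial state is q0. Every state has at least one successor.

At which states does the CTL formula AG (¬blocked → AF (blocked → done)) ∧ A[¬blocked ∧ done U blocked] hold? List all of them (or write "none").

States satisfying ¬blocked → AF (blocked → done): {q0, q1, q2, q3, q4, q5}.
States satisfying AG (¬blocked → AF (blocked → done)): {q0, q1, q2, q3, q4, q5}.
States satisfying ¬blocked ∧ done: {q1, q5}.
States satisfying blocked: {q4}.
States satisfying A[¬blocked ∧ done U blocked]: {q4}.
States satisfying AG (¬blocked → AF (blocked → done)) ∧ A[¬blocked ∧ done U blocked]: {q4}.

{q4}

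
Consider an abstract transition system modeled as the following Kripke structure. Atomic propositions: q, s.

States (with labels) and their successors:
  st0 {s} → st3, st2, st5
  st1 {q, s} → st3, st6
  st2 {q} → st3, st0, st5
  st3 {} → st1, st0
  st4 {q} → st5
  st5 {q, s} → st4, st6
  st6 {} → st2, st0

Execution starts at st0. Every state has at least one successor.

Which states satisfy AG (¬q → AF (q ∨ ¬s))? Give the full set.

States satisfying ¬q → AF (q ∨ ¬s): {st0, st1, st2, st3, st4, st5, st6}.
States satisfying AG (¬q → AF (q ∨ ¬s)): {st0, st1, st2, st3, st4, st5, st6}.

{st0, st1, st2, st3, st4, st5, st6}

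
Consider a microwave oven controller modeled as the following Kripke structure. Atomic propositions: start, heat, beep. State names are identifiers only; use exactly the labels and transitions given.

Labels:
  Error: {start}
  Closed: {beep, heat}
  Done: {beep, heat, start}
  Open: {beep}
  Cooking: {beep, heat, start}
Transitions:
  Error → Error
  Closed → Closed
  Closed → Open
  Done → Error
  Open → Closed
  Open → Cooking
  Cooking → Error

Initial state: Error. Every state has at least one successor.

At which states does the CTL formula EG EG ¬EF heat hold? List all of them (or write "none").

States satisfying EG ¬EF heat: {Error}.
States satisfying EG EG ¬EF heat: {Error}.

{Error}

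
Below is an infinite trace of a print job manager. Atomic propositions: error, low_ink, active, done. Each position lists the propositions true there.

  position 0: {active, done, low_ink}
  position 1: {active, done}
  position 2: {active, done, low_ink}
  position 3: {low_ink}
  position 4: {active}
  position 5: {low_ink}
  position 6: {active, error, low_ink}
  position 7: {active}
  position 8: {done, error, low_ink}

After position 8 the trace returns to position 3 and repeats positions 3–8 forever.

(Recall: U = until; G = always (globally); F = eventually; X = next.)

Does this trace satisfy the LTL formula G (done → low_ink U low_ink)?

done → low_ink U low_ink must hold at every position from 0 onward. It fails at position 1, so G (done → low_ink U low_ink) is false.
Positions where done holds: 0, 1, 2, 8.
Check low_ink U low_ink at each: 0→ok, 1→fails, 2→ok, 8→ok.

Violated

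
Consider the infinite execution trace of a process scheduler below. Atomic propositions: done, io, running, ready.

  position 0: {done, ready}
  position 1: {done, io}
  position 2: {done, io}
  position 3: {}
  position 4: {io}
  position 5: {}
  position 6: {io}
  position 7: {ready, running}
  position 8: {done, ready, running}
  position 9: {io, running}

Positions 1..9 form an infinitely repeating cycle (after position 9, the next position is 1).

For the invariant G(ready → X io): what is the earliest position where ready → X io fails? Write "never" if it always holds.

7

Check ready → X io at each position in order: 0 ✓, 1 ✓, 2 ✓, 3 ✓, 4 ✓, 5 ✓, 6 ✓.
At position 7 the labels are {ready, running} and the next position 8 has {done, ready, running}, so ready → X io is false there. This is the first violation.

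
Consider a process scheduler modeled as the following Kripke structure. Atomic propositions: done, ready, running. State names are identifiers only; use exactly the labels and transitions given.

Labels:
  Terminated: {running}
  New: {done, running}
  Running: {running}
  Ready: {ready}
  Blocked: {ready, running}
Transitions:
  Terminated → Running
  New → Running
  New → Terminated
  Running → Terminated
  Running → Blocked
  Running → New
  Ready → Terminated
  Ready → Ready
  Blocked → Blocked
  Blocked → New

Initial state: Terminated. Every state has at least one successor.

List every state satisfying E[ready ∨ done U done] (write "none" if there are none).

States satisfying ready ∨ done: {New, Ready, Blocked}.
States satisfying done: {New}.
States satisfying E[ready ∨ done U done]: {New, Blocked}.

{New, Blocked}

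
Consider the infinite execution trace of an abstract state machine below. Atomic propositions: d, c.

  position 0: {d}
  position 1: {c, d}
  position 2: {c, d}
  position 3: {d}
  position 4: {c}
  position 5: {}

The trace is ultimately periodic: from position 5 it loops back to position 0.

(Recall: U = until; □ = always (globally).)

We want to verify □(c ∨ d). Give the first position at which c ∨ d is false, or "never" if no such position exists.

Check c ∨ d at each position in order: 0 ✓, 1 ✓, 2 ✓, 3 ✓, 4 ✓.
At position 5 the labels are {}, so c ∨ d is false there. This is the first violation.

5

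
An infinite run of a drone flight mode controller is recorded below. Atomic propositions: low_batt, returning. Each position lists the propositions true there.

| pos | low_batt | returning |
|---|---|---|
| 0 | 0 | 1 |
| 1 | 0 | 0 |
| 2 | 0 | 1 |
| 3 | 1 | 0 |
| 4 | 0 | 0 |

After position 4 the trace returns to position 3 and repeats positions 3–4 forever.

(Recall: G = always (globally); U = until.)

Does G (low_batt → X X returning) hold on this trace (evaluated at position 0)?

Violated

low_batt → X X returning must hold at every position from 0 onward. It fails at position 3, so G (low_batt → X X returning) is false.
Positions where low_batt holds: 3.
Check X X returning at each: 3→fails.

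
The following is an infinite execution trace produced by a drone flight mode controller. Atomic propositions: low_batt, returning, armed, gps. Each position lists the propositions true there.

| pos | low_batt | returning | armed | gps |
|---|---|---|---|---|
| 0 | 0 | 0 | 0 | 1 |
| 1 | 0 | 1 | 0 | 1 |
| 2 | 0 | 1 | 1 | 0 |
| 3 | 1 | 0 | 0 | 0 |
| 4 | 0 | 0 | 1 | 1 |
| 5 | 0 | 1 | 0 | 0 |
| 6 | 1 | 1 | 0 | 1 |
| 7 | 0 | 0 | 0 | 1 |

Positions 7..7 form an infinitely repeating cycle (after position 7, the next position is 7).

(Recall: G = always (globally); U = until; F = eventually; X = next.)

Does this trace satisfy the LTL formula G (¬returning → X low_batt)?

No

¬returning → X low_batt must hold at every position from 0 onward. It fails at position 0, so G (¬returning → X low_batt) is false.
Positions where ¬returning holds: 0, 3, 4, 7.
Check X low_batt at each: 0→fails, 3→fails, 4→fails, 7→fails.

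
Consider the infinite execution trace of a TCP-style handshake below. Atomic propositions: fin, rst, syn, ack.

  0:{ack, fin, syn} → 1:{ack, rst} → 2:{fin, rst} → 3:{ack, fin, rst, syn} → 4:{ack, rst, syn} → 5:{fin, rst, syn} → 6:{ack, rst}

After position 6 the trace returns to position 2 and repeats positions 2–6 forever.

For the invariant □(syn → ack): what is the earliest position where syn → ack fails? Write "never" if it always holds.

Check syn → ack at each position in order: 0 ✓, 1 ✓, 2 ✓, 3 ✓, 4 ✓.
At position 5 the labels are {fin, rst, syn}, so syn → ack is false there. This is the first violation.

5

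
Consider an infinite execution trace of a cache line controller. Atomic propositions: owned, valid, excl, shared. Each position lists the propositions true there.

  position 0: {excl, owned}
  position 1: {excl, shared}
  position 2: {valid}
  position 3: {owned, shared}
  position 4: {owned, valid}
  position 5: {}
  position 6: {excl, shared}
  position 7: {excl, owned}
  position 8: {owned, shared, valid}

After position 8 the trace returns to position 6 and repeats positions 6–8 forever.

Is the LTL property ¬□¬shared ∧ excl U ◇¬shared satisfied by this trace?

Walking from position 0: ◇¬shared first holds at position 0, and excl holds at every earlier position along the way, so excl U ◇¬shared holds.
At position 0: ¬□¬shared is true; excl U ◇¬shared is true; so ¬□¬shared ∧ excl U ◇¬shared is true.

Satisfied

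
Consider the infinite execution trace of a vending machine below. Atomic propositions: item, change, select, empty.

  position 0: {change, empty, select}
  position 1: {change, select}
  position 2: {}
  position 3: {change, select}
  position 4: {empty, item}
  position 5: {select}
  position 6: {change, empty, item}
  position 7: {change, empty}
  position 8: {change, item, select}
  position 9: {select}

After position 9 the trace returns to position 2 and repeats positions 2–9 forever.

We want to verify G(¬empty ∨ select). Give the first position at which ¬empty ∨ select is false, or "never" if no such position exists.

Check ¬empty ∨ select at each position in order: 0 ✓, 1 ✓, 2 ✓, 3 ✓.
At position 4 the labels are {empty, item}, so ¬empty ∨ select is false there. This is the first violation.

4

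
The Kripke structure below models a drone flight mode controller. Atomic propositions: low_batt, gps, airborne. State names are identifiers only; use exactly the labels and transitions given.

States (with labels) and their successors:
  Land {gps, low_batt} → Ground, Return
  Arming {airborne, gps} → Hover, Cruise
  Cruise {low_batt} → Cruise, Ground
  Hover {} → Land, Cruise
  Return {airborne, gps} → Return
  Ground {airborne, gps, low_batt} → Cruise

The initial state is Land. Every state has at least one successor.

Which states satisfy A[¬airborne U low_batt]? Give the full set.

{Land, Cruise, Hover, Ground}

States satisfying ¬airborne: {Land, Cruise, Hover}.
States satisfying low_batt: {Land, Cruise, Ground}.
States satisfying A[¬airborne U low_batt]: {Land, Cruise, Hover, Ground}.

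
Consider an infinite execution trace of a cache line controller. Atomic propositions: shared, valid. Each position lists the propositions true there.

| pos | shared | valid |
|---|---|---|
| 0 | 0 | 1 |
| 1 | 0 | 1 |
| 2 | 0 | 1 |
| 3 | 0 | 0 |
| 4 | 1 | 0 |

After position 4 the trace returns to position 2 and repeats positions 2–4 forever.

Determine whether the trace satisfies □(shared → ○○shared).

Violated

shared → ○○shared must hold at every position from 0 onward. It fails at position 4, so □(shared → ○○shared) is false.
Positions where shared holds: 4.
Check ○○shared at each: 4→fails.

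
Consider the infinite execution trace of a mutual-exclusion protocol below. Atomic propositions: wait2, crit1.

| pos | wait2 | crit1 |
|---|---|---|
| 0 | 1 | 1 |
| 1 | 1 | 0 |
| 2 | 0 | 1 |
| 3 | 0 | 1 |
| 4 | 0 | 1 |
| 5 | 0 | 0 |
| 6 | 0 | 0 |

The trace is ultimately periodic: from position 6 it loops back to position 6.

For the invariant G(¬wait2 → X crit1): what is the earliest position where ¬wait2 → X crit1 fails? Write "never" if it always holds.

4

Check ¬wait2 → X crit1 at each position in order: 0 ✓, 1 ✓, 2 ✓, 3 ✓.
At position 4 the labels are {crit1} and the next position 5 has {}, so ¬wait2 → X crit1 is false there. This is the first violation.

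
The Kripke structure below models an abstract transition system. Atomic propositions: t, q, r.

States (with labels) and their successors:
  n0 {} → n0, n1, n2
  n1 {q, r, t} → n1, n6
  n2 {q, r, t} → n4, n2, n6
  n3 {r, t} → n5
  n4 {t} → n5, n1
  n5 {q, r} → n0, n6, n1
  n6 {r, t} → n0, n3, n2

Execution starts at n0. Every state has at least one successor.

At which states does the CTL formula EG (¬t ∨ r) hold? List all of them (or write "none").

{n0, n1, n2, n3, n5, n6}

States satisfying ¬t ∨ r: {n0, n1, n2, n3, n5, n6}.
States satisfying EG (¬t ∨ r): {n0, n1, n2, n3, n5, n6}.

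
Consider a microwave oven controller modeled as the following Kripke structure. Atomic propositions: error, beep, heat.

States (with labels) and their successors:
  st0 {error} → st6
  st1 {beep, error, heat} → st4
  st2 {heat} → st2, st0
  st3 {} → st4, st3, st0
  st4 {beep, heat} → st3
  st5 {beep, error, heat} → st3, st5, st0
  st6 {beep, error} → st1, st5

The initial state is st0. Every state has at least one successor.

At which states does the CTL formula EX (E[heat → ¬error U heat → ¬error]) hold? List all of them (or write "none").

States satisfying E[heat → ¬error U heat → ¬error]: {st0, st2, st3, st4, st6}.
States satisfying EX (E[heat → ¬error U heat → ¬error]): {st0, st1, st2, st3, st4, st5}.

{st0, st1, st2, st3, st4, st5}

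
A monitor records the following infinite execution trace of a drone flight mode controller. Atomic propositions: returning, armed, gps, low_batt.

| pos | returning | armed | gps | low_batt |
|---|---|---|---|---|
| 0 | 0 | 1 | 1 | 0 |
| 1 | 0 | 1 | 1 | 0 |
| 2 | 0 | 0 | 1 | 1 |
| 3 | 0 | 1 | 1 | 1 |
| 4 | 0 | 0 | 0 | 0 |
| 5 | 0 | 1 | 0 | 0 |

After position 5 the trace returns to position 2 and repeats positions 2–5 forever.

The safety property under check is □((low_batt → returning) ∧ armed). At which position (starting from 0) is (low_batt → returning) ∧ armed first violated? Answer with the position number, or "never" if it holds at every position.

Check (low_batt → returning) ∧ armed at each position in order: 0 ✓, 1 ✓.
At position 2 the labels are {gps, low_batt}, so (low_batt → returning) ∧ armed is false there. This is the first violation.

2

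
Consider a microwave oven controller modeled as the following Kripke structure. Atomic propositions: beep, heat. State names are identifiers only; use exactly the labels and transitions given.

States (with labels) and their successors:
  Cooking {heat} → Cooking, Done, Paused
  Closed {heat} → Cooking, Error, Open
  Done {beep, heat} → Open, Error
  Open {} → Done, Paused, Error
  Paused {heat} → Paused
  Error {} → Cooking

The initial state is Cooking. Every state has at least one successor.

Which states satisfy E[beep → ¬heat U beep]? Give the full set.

States satisfying beep → ¬heat: {Cooking, Closed, Open, Paused, Error}.
States satisfying beep: {Done}.
States satisfying E[beep → ¬heat U beep]: {Cooking, Closed, Done, Open, Error}.

{Cooking, Closed, Done, Open, Error}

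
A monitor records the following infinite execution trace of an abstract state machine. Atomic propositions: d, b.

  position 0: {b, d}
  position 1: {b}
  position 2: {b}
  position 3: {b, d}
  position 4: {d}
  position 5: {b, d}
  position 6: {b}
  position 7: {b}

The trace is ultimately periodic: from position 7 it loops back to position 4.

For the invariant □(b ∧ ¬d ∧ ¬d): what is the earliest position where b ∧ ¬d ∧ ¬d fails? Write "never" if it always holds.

0

At position 0 the labels are {b, d}, so b ∧ ¬d ∧ ¬d is false there. This is the first violation.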